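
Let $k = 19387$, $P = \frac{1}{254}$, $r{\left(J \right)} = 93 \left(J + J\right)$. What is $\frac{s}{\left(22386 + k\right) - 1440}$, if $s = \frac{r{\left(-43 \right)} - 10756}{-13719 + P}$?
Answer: $\frac{4763516}{140545380125} \approx 3.3893 \cdot 10^{-5}$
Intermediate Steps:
$r{\left(J \right)} = 186 J$ ($r{\left(J \right)} = 93 \cdot 2 J = 186 J$)
$P = \frac{1}{254} \approx 0.003937$
$s = \frac{4763516}{3484625}$ ($s = \frac{186 \left(-43\right) - 10756}{-13719 + \frac{1}{254}} = \frac{-7998 - 10756}{- \frac{3484625}{254}} = \left(-18754\right) \left(- \frac{254}{3484625}\right) = \frac{4763516}{3484625} \approx 1.367$)
$\frac{s}{\left(22386 + k\right) - 1440} = \frac{4763516}{3484625 \left(\left(22386 + 19387\right) - 1440\right)} = \frac{4763516}{3484625 \left(41773 - 1440\right)} = \frac{4763516}{3484625 \cdot 40333} = \frac{4763516}{3484625} \cdot \frac{1}{40333} = \frac{4763516}{140545380125}$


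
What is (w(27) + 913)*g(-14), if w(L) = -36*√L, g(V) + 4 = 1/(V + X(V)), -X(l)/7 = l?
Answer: -305855/84 + 3015*√3/7 ≈ -2895.1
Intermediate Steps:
X(l) = -7*l
g(V) = -4 - 1/(6*V) (g(V) = -4 + 1/(V - 7*V) = -4 + 1/(-6*V) = -4 - 1/(6*V))
(w(27) + 913)*g(-14) = (-108*√3 + 913)*(-4 - ⅙/(-14)) = (-108*√3 + 913)*(-4 - ⅙*(-1/14)) = (-108*√3 + 913)*(-4 + 1/84) = (913 - 108*√3)*(-335/84) = -305855/84 + 3015*√3/7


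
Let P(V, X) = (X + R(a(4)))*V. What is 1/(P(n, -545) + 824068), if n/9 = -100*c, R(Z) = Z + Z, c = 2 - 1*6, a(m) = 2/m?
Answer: -1/1134332 ≈ -8.8158e-7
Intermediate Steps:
c = -4 (c = 2 - 6 = -4)
R(Z) = 2*Z
n = 3600 (n = 9*(-100*(-4)) = 9*400 = 3600)
P(V, X) = V*(1 + X) (P(V, X) = (X + 2*(2/4))*V = (X + 2*(2*(¼)))*V = (X + 2*(½))*V = (X + 1)*V = (1 + X)*V = V*(1 + X))
1/(P(n, -545) + 824068) = 1/(3600*(1 - 545) + 824068) = 1/(3600*(-544) + 824068) = 1/(-1958400 + 824068) = 1/(-1134332) = -1/1134332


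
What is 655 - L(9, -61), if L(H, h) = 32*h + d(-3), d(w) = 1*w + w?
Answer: 2613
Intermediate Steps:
d(w) = 2*w (d(w) = w + w = 2*w)
L(H, h) = -6 + 32*h (L(H, h) = 32*h + 2*(-3) = 32*h - 6 = -6 + 32*h)
655 - L(9, -61) = 655 - (-6 + 32*(-61)) = 655 - (-6 - 1952) = 655 - 1*(-1958) = 655 + 1958 = 2613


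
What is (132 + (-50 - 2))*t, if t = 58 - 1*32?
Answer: 2080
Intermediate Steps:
t = 26 (t = 58 - 32 = 26)
(132 + (-50 - 2))*t = (132 + (-50 - 2))*26 = (132 - 52)*26 = 80*26 = 2080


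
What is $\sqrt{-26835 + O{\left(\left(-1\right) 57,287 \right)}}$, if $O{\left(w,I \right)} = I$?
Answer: $2 i \sqrt{6637} \approx 162.94 i$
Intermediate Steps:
$\sqrt{-26835 + O{\left(\left(-1\right) 57,287 \right)}} = \sqrt{-26835 + 287} = \sqrt{-26548} = 2 i \sqrt{6637}$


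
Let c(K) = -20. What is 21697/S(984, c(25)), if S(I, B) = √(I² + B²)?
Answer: 1669*√60541/18628 ≈ 22.045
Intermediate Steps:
S(I, B) = √(B² + I²)
21697/S(984, c(25)) = 21697/(√((-20)² + 984²)) = 21697/(√(400 + 968256)) = 21697/(√968656) = 21697/((4*√60541)) = 21697*(√60541/242164) = 1669*√60541/18628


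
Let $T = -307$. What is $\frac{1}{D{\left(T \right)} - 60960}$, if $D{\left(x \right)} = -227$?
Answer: $- \frac{1}{61187} \approx -1.6343 \cdot 10^{-5}$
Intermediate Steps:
$\frac{1}{D{\left(T \right)} - 60960} = \frac{1}{-227 - 60960} = \frac{1}{-61187} = - \frac{1}{61187}$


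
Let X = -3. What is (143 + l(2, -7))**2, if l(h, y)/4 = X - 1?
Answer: 16129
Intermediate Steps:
l(h, y) = -16 (l(h, y) = 4*(-3 - 1) = 4*(-4) = -16)
(143 + l(2, -7))**2 = (143 - 16)**2 = 127**2 = 16129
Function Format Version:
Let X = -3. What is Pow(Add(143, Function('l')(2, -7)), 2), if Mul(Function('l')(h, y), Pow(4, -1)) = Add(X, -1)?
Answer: 16129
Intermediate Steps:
Function('l')(h, y) = -16 (Function('l')(h, y) = Mul(4, Add(-3, -1)) = Mul(4, -4) = -16)
Pow(Add(143, Function('l')(2, -7)), 2) = Pow(Add(143, -16), 2) = Pow(127, 2) = 16129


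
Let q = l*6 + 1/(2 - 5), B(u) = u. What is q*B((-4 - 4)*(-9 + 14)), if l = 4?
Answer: -2840/3 ≈ -946.67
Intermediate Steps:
q = 71/3 (q = 4*6 + 1/(2 - 5) = 24 + 1/(-3) = 24 - 1/3 = 71/3 ≈ 23.667)
q*B((-4 - 4)*(-9 + 14)) = 71*((-4 - 4)*(-9 + 14))/3 = 71*(-8*5)/3 = (71/3)*(-40) = -2840/3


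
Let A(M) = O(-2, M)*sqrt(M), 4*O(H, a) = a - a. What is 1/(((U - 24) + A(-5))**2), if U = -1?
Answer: 1/625 ≈ 0.0016000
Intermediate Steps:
O(H, a) = 0 (O(H, a) = (a - a)/4 = (1/4)*0 = 0)
A(M) = 0 (A(M) = 0*sqrt(M) = 0)
1/(((U - 24) + A(-5))**2) = 1/(((-1 - 24) + 0)**2) = 1/((-25 + 0)**2) = 1/((-25)**2) = 1/625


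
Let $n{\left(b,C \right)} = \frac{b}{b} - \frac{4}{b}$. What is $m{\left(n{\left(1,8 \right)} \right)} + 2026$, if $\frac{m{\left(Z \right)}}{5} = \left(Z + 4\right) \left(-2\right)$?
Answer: $2016$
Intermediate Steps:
$n{\left(b,C \right)} = 1 - \frac{4}{b}$
$m{\left(Z \right)} = -40 - 10 Z$ ($m{\left(Z \right)} = 5 \left(Z + 4\right) \left(-2\right) = 5 \left(4 + Z\right) \left(-2\right) = 5 \left(-8 - 2 Z\right) = -40 - 10 Z$)
$m{\left(n{\left(1,8 \right)} \right)} + 2026 = \left(-40 - 10 \frac{-4 + 1}{1}\right) + 2026 = \left(-40 - 10 \cdot 1 \left(-3\right)\right) + 2026 = \left(-40 - -30\right) + 2026 = \left(-40 + 30\right) + 2026 = -10 + 2026 = 2016$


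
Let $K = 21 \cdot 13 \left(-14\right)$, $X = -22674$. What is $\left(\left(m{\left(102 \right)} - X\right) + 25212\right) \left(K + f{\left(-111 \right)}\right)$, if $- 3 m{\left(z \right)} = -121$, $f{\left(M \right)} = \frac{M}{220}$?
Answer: $- \frac{40303697943}{220} \approx -1.832 \cdot 10^{8}$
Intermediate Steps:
$f{\left(M \right)} = \frac{M}{220}$ ($f{\left(M \right)} = M \frac{1}{220} = \frac{M}{220}$)
$m{\left(z \right)} = \frac{121}{3}$ ($m{\left(z \right)} = \left(- \frac{1}{3}\right) \left(-121\right) = \frac{121}{3}$)
$K = -3822$ ($K = 273 \left(-14\right) = -3822$)
$\left(\left(m{\left(102 \right)} - X\right) + 25212\right) \left(K + f{\left(-111 \right)}\right) = \left(\left(\frac{121}{3} - -22674\right) + 25212\right) \left(-3822 + \frac{1}{220} \left(-111\right)\right) = \left(\left(\frac{121}{3} + 22674\right) + 25212\right) \left(-3822 - \frac{111}{220}\right) = \left(\frac{68143}{3} + 25212\right) \left(- \frac{840951}{220}\right) = \frac{143779}{3} \left(- \frac{840951}{220}\right) = - \frac{40303697943}{220}$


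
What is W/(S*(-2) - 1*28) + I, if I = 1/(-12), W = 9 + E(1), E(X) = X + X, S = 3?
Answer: -83/204 ≈ -0.40686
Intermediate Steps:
E(X) = 2*X
W = 11 (W = 9 + 2*1 = 9 + 2 = 11)
I = -1/12 ≈ -0.083333
W/(S*(-2) - 1*28) + I = 11/(3*(-2) - 1*28) - 1/12 = 11/(-6 - 28) - 1/12 = 11/(-34) - 1/12 = -1/34*11 - 1/12 = -11/34 - 1/12 = -83/204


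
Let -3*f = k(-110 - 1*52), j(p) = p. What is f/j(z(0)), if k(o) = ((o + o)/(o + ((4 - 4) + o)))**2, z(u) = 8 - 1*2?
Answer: -1/18 ≈ -0.055556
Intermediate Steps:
z(u) = 6 (z(u) = 8 - 2 = 6)
k(o) = 1 (k(o) = ((2*o)/(o + (0 + o)))**2 = ((2*o)/(o + o))**2 = ((2*o)/((2*o)))**2 = ((2*o)*(1/(2*o)))**2 = 1**2 = 1)
f = -1/3 (f = -1/3*1 = -1/3 ≈ -0.33333)
f/j(z(0)) = -1/3/6 = -1/3*1/6 = -1/18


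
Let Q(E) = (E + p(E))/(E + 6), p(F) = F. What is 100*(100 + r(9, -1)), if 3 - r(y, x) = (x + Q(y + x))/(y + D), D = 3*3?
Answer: 648850/63 ≈ 10299.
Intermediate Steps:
Q(E) = 2*E/(6 + E) (Q(E) = (E + E)/(E + 6) = (2*E)/(6 + E) = 2*E/(6 + E))
D = 9
r(y, x) = 3 - (x + 2*(x + y)/(6 + x + y))/(9 + y) (r(y, x) = 3 - (x + 2*(y + x)/(6 + (y + x)))/(y + 9) = 3 - (x + 2*(x + y)/(6 + (x + y)))/(9 + y) = 3 - (x + 2*(x + y)/(6 + x + y))/(9 + y))
100*(100 + r(9, -1)) = 100*(100 + (-2*(-1) - 2*9 - (-27 - 1 - 3*9)*(6 - 1 + 9))/((9 + 9)*(6 - 1 + 9))) = 100*(100 + (2 - 18 - 1*(-27 - 1 - 27)*14)/(18*14)) = 100*(100 + (1/18)*(1/14)*(2 - 18 - 1*(-55)*14)) = 100*(100 + (1/18)*(1/14)*(2 - 18 + 770)) = 100*(100 + (1/18)*(1/14)*754) = 100*(100 + 377/126) = 100*(12977/126) = 648850/63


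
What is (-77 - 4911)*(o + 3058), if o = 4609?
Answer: -38242996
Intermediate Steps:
(-77 - 4911)*(o + 3058) = (-77 - 4911)*(4609 + 3058) = -4988*7667 = -38242996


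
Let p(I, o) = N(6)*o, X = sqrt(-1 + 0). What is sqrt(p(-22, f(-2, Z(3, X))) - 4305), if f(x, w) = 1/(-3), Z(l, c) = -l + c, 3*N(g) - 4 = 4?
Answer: I*sqrt(38753)/3 ≈ 65.619*I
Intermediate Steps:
X = I (X = sqrt(-1) = I ≈ 1.0*I)
N(g) = 8/3 (N(g) = 4/3 + (1/3)*4 = 4/3 + 4/3 = 8/3)
Z(l, c) = c - l
f(x, w) = -1/3
p(I, o) = 8*o/3
sqrt(p(-22, f(-2, Z(3, X))) - 4305) = sqrt((8/3)*(-1/3) - 4305) = sqrt(-8/9 - 4305) = sqrt(-38753/9) = I*sqrt(38753)/3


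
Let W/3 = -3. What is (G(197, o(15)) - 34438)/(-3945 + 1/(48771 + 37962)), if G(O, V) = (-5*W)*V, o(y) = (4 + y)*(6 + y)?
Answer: 1429620039/342161684 ≈ 4.1782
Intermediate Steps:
W = -9 (W = 3*(-3) = -9)
G(O, V) = 45*V (G(O, V) = (-5*(-9))*V = 45*V)
(G(197, o(15)) - 34438)/(-3945 + 1/(48771 + 37962)) = (45*(24 + 15² + 10*15) - 34438)/(-3945 + 1/(48771 + 37962)) = (45*(24 + 225 + 150) - 34438)/(-3945 + 1/86733) = (45*399 - 34438)/(-3945 + 1/86733) = (17955 - 34438)/(-342161684/86733) = -16483*(-86733/342161684) = 1429620039/342161684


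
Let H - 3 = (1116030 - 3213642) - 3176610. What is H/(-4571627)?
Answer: 5274219/4571627 ≈ 1.1537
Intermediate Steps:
H = -5274219 (H = 3 + ((1116030 - 3213642) - 3176610) = 3 + (-2097612 - 3176610) = 3 - 5274222 = -5274219)
H/(-4571627) = -5274219/(-4571627) = -5274219*(-1/4571627) = 5274219/4571627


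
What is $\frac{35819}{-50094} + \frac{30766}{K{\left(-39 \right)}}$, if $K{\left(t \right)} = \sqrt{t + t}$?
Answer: $- \frac{35819}{50094} - \frac{15383 i \sqrt{78}}{39} \approx -0.71504 - 3483.6 i$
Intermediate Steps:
$K{\left(t \right)} = \sqrt{2} \sqrt{t}$ ($K{\left(t \right)} = \sqrt{2 t} = \sqrt{2} \sqrt{t}$)
$\frac{35819}{-50094} + \frac{30766}{K{\left(-39 \right)}} = \frac{35819}{-50094} + \frac{30766}{\sqrt{2} \sqrt{-39}} = 35819 \left(- \frac{1}{50094}\right) + \frac{30766}{\sqrt{2} i \sqrt{39}} = - \frac{35819}{50094} + \frac{30766}{i \sqrt{78}} = - \frac{35819}{50094} + 30766 \left(- \frac{i \sqrt{78}}{78}\right) = - \frac{35819}{50094} - \frac{15383 i \sqrt{78}}{39}$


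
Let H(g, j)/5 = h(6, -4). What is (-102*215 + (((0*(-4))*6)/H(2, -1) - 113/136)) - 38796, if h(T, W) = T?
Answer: -8258849/136 ≈ -60727.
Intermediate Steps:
H(g, j) = 30 (H(g, j) = 5*6 = 30)
(-102*215 + (((0*(-4))*6)/H(2, -1) - 113/136)) - 38796 = (-102*215 + (((0*(-4))*6)/30 - 113/136)) - 38796 = (-21930 + ((0*6)*(1/30) - 113*1/136)) - 38796 = (-21930 + (0*(1/30) - 113/136)) - 38796 = (-21930 + (0 - 113/136)) - 38796 = (-21930 - 113/136) - 38796 = -2982593/136 - 38796 = -8258849/136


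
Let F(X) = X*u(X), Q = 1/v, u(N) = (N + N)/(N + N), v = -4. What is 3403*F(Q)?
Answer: -3403/4 ≈ -850.75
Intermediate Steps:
u(N) = 1 (u(N) = (2*N)/((2*N)) = (2*N)*(1/(2*N)) = 1)
Q = -1/4 (Q = 1/(-4) = -1/4 ≈ -0.25000)
F(X) = X (F(X) = X*1 = X)
3403*F(Q) = 3403*(-1/4) = -3403/4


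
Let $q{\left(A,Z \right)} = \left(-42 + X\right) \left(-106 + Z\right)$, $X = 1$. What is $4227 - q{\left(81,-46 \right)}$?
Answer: $-2005$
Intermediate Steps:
$q{\left(A,Z \right)} = 4346 - 41 Z$ ($q{\left(A,Z \right)} = \left(-42 + 1\right) \left(-106 + Z\right) = - 41 \left(-106 + Z\right) = 4346 - 41 Z$)
$4227 - q{\left(81,-46 \right)} = 4227 - \left(4346 - -1886\right) = 4227 - \left(4346 + 1886\right) = 4227 - 6232 = -2005$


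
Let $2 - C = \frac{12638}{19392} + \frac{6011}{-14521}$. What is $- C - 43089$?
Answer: $- \frac{6066990413513}{140795616} \approx -43091.0$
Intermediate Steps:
$C = \frac{248115689}{140795616}$ ($C = 2 - \left(\frac{12638}{19392} + \frac{6011}{-14521}\right) = 2 - \left(12638 \cdot \frac{1}{19392} + 6011 \left(- \frac{1}{14521}\right)\right) = 2 - \left(\frac{6319}{9696} - \frac{6011}{14521}\right) = 2 - \frac{33475543}{140795616} = \frac{248115689}{140795616} \approx 1.7622$)
$- C - 43089 = \left(-1\right) \frac{248115689}{140795616} - 43089 = - \frac{248115689}{140795616} - 43089 = - \frac{6066990413513}{140795616}$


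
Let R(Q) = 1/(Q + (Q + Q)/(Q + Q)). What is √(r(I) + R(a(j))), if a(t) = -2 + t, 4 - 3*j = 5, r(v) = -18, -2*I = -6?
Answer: 5*I*√3/2 ≈ 4.3301*I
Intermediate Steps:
I = 3 (I = -½*(-6) = 3)
j = -⅓ (j = 4/3 - ⅓*5 = 4/3 - 5/3 = -⅓ ≈ -0.33333)
R(Q) = 1/(1 + Q) (R(Q) = 1/(Q + (2*Q)/((2*Q))) = 1/(Q + (2*Q)*(1/(2*Q))) = 1/(Q + 1) = 1/(1 + Q))
√(r(I) + R(a(j))) = √(-18 + 1/(1 + (-2 - ⅓))) = √(-18 + 1/(1 - 7/3)) = √(-18 + 1/(-4/3)) = √(-18 - ¾) = √(-75/4) = 5*I*√3/2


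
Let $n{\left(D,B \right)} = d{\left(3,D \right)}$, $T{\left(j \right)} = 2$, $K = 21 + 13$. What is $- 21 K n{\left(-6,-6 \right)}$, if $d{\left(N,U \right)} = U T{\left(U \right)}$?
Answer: $8568$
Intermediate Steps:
$K = 34$
$d{\left(N,U \right)} = 2 U$ ($d{\left(N,U \right)} = U 2 = 2 U$)
$n{\left(D,B \right)} = 2 D$
$- 21 K n{\left(-6,-6 \right)} = \left(-21\right) 34 \cdot 2 \left(-6\right) = \left(-714\right) \left(-12\right) = 8568$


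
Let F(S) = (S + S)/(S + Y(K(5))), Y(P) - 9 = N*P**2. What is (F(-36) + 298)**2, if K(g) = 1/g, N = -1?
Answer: 2581859344/28561 ≈ 90398.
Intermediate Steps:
Y(P) = 9 - P**2
F(S) = 2*S/(224/25 + S) (F(S) = (S + S)/(S + (9 - (1/5)**2)) = (2*S)/(S + (9 - (1/5)**2)) = (2*S)/(S + (9 - 1*1/25)) = (2*S)/(S + (9 - 1/25)) = (2*S)/(S + 224/25) = (2*S)/(224/25 + S) = 2*S/(224/25 + S))
(F(-36) + 298)**2 = (50*(-36)/(224 + 25*(-36)) + 298)**2 = (50*(-36)/(224 - 900) + 298)**2 = (50*(-36)/(-676) + 298)**2 = (50*(-36)*(-1/676) + 298)**2 = (450/169 + 298)**2 = (50812/169)**2 = 2581859344/28561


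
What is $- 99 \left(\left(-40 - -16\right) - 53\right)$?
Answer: $7623$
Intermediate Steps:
$- 99 \left(\left(-40 - -16\right) - 53\right) = - 99 \left(\left(-40 + 16\right) - 53\right) = - 99 \left(-24 - 53\right) = - 99 \left(-77\right) = \left(-1\right) \left(-7623\right) = 7623$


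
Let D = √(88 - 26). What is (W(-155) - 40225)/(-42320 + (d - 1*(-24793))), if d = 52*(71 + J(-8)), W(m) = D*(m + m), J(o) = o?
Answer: 40225/14251 + 310*√62/14251 ≈ 2.9939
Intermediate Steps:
D = √62 ≈ 7.8740
W(m) = 2*m*√62 (W(m) = √62*(m + m) = √62*(2*m) = 2*m*√62)
d = 3276 (d = 52*(71 - 8) = 52*63 = 3276)
(W(-155) - 40225)/(-42320 + (d - 1*(-24793))) = (2*(-155)*√62 - 40225)/(-42320 + (3276 - 1*(-24793))) = (-310*√62 - 40225)/(-42320 + (3276 + 24793)) = (-40225 - 310*√62)/(-42320 + 28069) = (-40225 - 310*√62)/(-14251) = (-40225 - 310*√62)*(-1/14251) = 40225/14251 + 310*√62/14251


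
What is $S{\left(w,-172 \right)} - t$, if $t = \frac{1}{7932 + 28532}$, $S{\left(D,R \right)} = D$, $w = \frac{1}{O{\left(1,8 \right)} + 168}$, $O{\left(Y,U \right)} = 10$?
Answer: $\frac{18143}{3245296} \approx 0.0055906$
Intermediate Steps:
$w = \frac{1}{178}$ ($w = \frac{1}{10 + 168} = \frac{1}{178} \approx 0.005618$)
$t = \frac{1}{36464} \approx 2.7424 \cdot 10^{-5}$
$S{\left(w,-172 \right)} - t = \frac{1}{178} - \frac{1}{36464} = \frac{18143}{3245296}$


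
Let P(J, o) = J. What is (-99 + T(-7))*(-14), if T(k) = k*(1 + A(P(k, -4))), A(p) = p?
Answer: 798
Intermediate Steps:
T(k) = k*(1 + k)
(-99 + T(-7))*(-14) = (-99 - 7*(1 - 7))*(-14) = (-99 - 7*(-6))*(-14) = (-99 + 42)*(-14) = -57*(-14) = 798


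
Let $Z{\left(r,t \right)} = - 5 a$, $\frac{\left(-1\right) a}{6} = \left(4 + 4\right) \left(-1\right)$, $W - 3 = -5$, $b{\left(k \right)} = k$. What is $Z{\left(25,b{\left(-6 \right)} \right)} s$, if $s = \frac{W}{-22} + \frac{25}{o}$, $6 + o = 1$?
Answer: $\frac{12960}{11} \approx 1178.2$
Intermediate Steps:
$o = -5$ ($o = -6 + 1 = -5$)
$W = -2$ ($W = 3 - 5 = -2$)
$a = 48$ ($a = - 6 \left(4 + 4\right) \left(-1\right) = - 6 \cdot 8 \left(-1\right) = \left(-6\right) \left(-8\right) = 48$)
$Z{\left(r,t \right)} = -240$ ($Z{\left(r,t \right)} = \left(-5\right) 48 = -240$)
$s = - \frac{54}{11}$ ($s = - \frac{2}{-22} + \frac{25}{-5} = \left(-2\right) \left(- \frac{1}{22}\right) + 25 \left(- \frac{1}{5}\right) = \frac{1}{11} - 5 = - \frac{54}{11} \approx -4.9091$)
$Z{\left(25,b{\left(-6 \right)} \right)} s = \left(-240\right) \left(- \frac{54}{11}\right) = \frac{12960}{11}$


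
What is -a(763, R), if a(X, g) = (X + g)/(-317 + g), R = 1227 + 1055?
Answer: -203/131 ≈ -1.5496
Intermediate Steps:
R = 2282
a(X, g) = (X + g)/(-317 + g)
-a(763, R) = -(763 + 2282)/(-317 + 2282) = -3045/1965 = -1*203/131 = -203/131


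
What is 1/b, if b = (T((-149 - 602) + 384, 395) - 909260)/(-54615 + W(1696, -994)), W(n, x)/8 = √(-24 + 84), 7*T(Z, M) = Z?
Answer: 127435/2121729 - 112*√15/6365187 ≈ 0.059994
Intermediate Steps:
T(Z, M) = Z/7
W(n, x) = 16*√15 (W(n, x) = 8*√(-24 + 84) = 8*√60 = 8*(2*√15) = 16*√15)
b = -6365187/(7*(-54615 + 16*√15)) (b = (((-149 - 602) + 384)/7 - 909260)/(-54615 + 16*√15) = ((-751 + 384)/7 - 909260)/(-54615 + 16*√15) = ((⅐)*(-367) - 909260)/(-54615 + 16*√15) = (-367/7 - 909260)/(-54615 + 16*√15) = -6365187/(7*(-54615 + 16*√15)) ≈ 16.668)
1/b = 1/(23175645867/1391970713 + 33947664*√15/6959853565)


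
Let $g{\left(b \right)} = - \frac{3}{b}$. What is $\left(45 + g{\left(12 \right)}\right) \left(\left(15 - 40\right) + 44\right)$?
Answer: $\frac{3401}{4} \approx 850.25$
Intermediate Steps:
$\left(45 + g{\left(12 \right)}\right) \left(\left(15 - 40\right) + 44\right) = \left(45 - \frac{3}{12}\right) \left(\left(15 - 40\right) + 44\right) = \left(45 - \frac{1}{4}\right) \left(-25 + 44\right) = \left(45 - \frac{1}{4}\right) 19 = \frac{179}{4} \cdot 19 = \frac{3401}{4}$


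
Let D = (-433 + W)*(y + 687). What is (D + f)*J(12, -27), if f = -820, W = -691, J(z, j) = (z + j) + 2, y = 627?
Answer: 19210828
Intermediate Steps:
J(z, j) = 2 + j + z (J(z, j) = (j + z) + 2 = 2 + j + z)
D = -1476936 (D = (-433 - 691)*(627 + 687) = -1124*1314 = -1476936)
(D + f)*J(12, -27) = (-1476936 - 820)*(2 - 27 + 12) = -1477756*(-13) = 19210828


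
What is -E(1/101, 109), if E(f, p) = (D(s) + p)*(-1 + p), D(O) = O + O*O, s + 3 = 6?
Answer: -13068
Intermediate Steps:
s = 3 (s = -3 + 6 = 3)
D(O) = O + O²
E(f, p) = (-1 + p)*(12 + p) (E(f, p) = (3*(1 + 3) + p)*(-1 + p) = (3*4 + p)*(-1 + p) = (12 + p)*(-1 + p) = (-1 + p)*(12 + p))
-E(1/101, 109) = -(-12 + 109² + 11*109) = -(-12 + 11881 + 1199) = -1*13068 = -13068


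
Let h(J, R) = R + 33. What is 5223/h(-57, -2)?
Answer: 5223/31 ≈ 168.48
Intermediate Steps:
h(J, R) = 33 + R
5223/h(-57, -2) = 5223/(33 - 2) = 5223/31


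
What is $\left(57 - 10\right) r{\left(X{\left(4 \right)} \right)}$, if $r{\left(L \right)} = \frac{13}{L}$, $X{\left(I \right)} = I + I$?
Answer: $\frac{611}{8} \approx 76.375$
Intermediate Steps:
$X{\left(I \right)} = 2 I$
$\left(57 - 10\right) r{\left(X{\left(4 \right)} \right)} = \left(57 - 10\right) \frac{13}{2 \cdot 4} = \left(57 - 10\right) \frac{13}{8} = 47 \cdot 13 \cdot \frac{1}{8} = 47 \cdot \frac{13}{8} = \frac{611}{8}$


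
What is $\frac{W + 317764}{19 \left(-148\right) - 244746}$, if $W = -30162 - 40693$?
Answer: $- \frac{246909}{247558} \approx -0.99738$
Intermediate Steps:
$W = -70855$ ($W = -30162 - 40693 = -70855$)
$\frac{W + 317764}{19 \left(-148\right) - 244746} = \frac{-70855 + 317764}{19 \left(-148\right) - 244746} = \frac{246909}{-2812 - 244746} = \frac{246909}{-247558} = 246909 \left(- \frac{1}{247558}\right) = - \frac{246909}{247558}$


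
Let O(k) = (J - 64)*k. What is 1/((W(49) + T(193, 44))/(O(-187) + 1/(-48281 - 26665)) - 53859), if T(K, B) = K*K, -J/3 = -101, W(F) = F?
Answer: -3349561579/180406832419269 ≈ -1.8567e-5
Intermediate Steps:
J = 303 (J = -3*(-101) = 303)
T(K, B) = K**2
O(k) = 239*k (O(k) = (303 - 64)*k = 239*k)
1/((W(49) + T(193, 44))/(O(-187) + 1/(-48281 - 26665)) - 53859) = 1/((49 + 193**2)/(239*(-187) + 1/(-48281 - 26665)) - 53859) = 1/((49 + 37249)/(-44693 + 1/(-74946)) - 53859) = 1/(37298/(-44693 - 1/74946) - 53859) = 1/(37298/(-3349561579/74946) - 53859) = 1/(37298*(-74946/3349561579) - 53859) = 1/(-2795335908/3349561579 - 53859) = 1/(-180406832419269/3349561579) = -3349561579/180406832419269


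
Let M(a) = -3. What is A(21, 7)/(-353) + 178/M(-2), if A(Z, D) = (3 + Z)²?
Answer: -64562/1059 ≈ -60.965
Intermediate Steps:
A(21, 7)/(-353) + 178/M(-2) = (3 + 21)²/(-353) + 178/(-3) = 24²*(-1/353) + 178*(-⅓) = 576*(-1/353) - 178/3 = -576/353 - 178/3 = -64562/1059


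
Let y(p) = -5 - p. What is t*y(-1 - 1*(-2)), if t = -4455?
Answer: 26730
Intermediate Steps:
t*y(-1 - 1*(-2)) = -4455*(-5 - (-1 - 1*(-2))) = -4455*(-5 - (-1 + 2)) = -4455*(-5 - 1*1) = -4455*(-5 - 1) = -4455*(-6) = 26730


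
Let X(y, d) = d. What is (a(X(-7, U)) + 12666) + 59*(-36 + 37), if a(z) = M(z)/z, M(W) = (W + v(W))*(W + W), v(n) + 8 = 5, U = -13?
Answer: 12693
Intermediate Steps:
v(n) = -3 (v(n) = -8 + 5 = -3)
M(W) = 2*W*(-3 + W) (M(W) = (W - 3)*(W + W) = (-3 + W)*(2*W) = 2*W*(-3 + W))
a(z) = -6 + 2*z (a(z) = (2*z*(-3 + z))/z = -6 + 2*z)
(a(X(-7, U)) + 12666) + 59*(-36 + 37) = ((-6 + 2*(-13)) + 12666) + 59*(-36 + 37) = ((-6 - 26) + 12666) + 59*1 = (-32 + 12666) + 59 = 12634 + 59 = 12693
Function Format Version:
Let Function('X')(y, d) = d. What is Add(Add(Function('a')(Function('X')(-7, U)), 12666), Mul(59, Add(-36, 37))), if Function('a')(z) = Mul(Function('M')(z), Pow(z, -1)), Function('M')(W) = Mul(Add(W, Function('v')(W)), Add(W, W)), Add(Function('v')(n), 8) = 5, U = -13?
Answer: 12693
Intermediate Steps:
Function('v')(n) = -3 (Function('v')(n) = Add(-8, 5) = -3)
Function('M')(W) = Mul(2, W, Add(-3, W)) (Function('M')(W) = Mul(Add(W, -3), Add(W, W)) = Mul(Add(-3, W), Mul(2, W)) = Mul(2, W, Add(-3, W)))
Function('a')(z) = Add(-6, Mul(2, z)) (Function('a')(z) = Mul(Mul(2, z, Add(-3, z)), Pow(z, -1)) = Add(-6, Mul(2, z)))
Add(Add(Function('a')(Function('X')(-7, U)), 12666), Mul(59, Add(-36, 37))) = Add(Add(Add(-6, Mul(2, -13)), 12666), Mul(59, Add(-36, 37))) = Add(Add(Add(-6, -26), 12666), Mul(59, 1)) = Add(Add(-32, 12666), 59) = Add(12634, 59) = 12693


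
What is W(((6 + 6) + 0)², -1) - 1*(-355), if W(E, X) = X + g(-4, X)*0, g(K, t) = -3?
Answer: 354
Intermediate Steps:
W(E, X) = X (W(E, X) = X - 3*0 = X + 0 = X)
W(((6 + 6) + 0)², -1) - 1*(-355) = -1 - 1*(-355) = -1 + 355 = 354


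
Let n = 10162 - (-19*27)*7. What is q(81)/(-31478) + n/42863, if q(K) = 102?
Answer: 214272454/674620757 ≈ 0.31762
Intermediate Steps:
n = 13753 (n = 10162 - (-513)*7 = 10162 - 1*(-3591) = 10162 + 3591 = 13753)
q(81)/(-31478) + n/42863 = 102/(-31478) + 13753/42863 = 102*(-1/31478) + 13753*(1/42863) = -51/15739 + 13753/42863 = 214272454/674620757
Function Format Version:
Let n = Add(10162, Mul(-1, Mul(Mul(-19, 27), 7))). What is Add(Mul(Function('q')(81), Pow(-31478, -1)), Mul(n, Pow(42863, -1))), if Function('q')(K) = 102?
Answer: Rational(214272454, 674620757) ≈ 0.31762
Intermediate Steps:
n = 13753 (n = Add(10162, Mul(-1, Mul(-513, 7))) = Add(10162, Mul(-1, -3591)) = Add(10162, 3591) = 13753)
Add(Mul(Function('q')(81), Pow(-31478, -1)), Mul(n, Pow(42863, -1))) = Add(Mul(102, Pow(-31478, -1)), Mul(13753, Pow(42863, -1))) = Add(Mul(102, Rational(-1, 31478)), Mul(13753, Rational(1, 42863))) = Add(Rational(-51, 15739), Rational(13753, 42863)) = Rational(214272454, 674620757)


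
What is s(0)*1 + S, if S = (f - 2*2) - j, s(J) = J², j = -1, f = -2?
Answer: -5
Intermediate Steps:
S = -5 (S = (-2 - 2*2) - 1*(-1) = (-2 - 4) + 1 = -6 + 1 = -5)
s(0)*1 + S = 0²*1 - 5 = 0*1 - 5 = 0 - 5 = -5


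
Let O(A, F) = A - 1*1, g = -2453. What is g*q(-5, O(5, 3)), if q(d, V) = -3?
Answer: 7359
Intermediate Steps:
O(A, F) = -1 + A (O(A, F) = A - 1 = -1 + A)
g*q(-5, O(5, 3)) = -2453*(-3) = 7359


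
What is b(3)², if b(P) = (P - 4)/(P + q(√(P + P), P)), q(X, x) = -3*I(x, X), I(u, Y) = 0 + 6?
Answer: 1/225 ≈ 0.0044444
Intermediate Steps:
I(u, Y) = 6
q(X, x) = -18 (q(X, x) = -3*6 = -18)
b(P) = (-4 + P)/(-18 + P) (b(P) = (P - 4)/(P - 18) = (-4 + P)/(-18 + P))
b(3)² = ((-4 + 3)/(-18 + 3))² = (-1/(-15))² = (-1/15*(-1))² = (1/15)² = 1/225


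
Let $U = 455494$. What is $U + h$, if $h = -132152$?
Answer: $323342$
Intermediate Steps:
$U + h = 455494 - 132152 = 323342$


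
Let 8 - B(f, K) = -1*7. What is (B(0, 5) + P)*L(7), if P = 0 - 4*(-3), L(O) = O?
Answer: 189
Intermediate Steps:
B(f, K) = 15 (B(f, K) = 8 - (-1)*7 = 8 - 1*(-7) = 8 + 7 = 15)
P = 12 (P = 0 + 12 = 12)
(B(0, 5) + P)*L(7) = (15 + 12)*7 = 27*7 = 189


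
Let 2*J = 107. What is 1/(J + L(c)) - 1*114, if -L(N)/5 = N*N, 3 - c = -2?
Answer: -16304/143 ≈ -114.01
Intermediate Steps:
c = 5 (c = 3 - 1*(-2) = 3 + 2 = 5)
L(N) = -5*N**2 (L(N) = -5*N*N = -5*N**2)
J = 107/2 (J = (1/2)*107 = 107/2 ≈ 53.500)
1/(J + L(c)) - 1*114 = 1/(107/2 - 5*5**2) - 1*114 = 1/(107/2 - 5*25) - 114 = 1/(107/2 - 125) - 114 = 1/(-143/2) - 114 = -2/143 - 114 = -16304/143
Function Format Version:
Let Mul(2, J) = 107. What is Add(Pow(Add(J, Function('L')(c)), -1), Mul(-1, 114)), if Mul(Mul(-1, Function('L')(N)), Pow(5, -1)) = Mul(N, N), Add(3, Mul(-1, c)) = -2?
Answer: Rational(-16304, 143) ≈ -114.01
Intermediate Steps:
c = 5 (c = Add(3, Mul(-1, -2)) = Add(3, 2) = 5)
Function('L')(N) = Mul(-5, Pow(N, 2)) (Function('L')(N) = Mul(-5, Mul(N, N)) = Mul(-5, Pow(N, 2)))
J = Rational(107, 2) (J = Mul(Rational(1, 2), 107) = Rational(107, 2) ≈ 53.500)
Add(Pow(Add(J, Function('L')(c)), -1), Mul(-1, 114)) = Add(Pow(Add(Rational(107, 2), Mul(-5, Pow(5, 2))), -1), Mul(-1, 114)) = Add(Pow(Add(Rational(107, 2), Mul(-5, 25)), -1), -114) = Add(Pow(Add(Rational(107, 2), -125), -1), -114) = Add(Pow(Rational(-143, 2), -1), -114) = Add(Rational(-2, 143), -114) = Rational(-16304, 143)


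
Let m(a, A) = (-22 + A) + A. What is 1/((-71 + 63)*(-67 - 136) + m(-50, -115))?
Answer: 1/1372 ≈ 0.00072886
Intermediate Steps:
m(a, A) = -22 + 2*A
1/((-71 + 63)*(-67 - 136) + m(-50, -115)) = 1/((-71 + 63)*(-67 - 136) + (-22 + 2*(-115))) = 1/(-8*(-203) + (-22 - 230)) = 1/(1624 - 252) = 1/1372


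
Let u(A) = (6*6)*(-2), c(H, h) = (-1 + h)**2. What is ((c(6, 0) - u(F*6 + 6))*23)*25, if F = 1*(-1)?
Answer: 41975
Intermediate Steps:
F = -1
u(A) = -72 (u(A) = 36*(-2) = -72)
((c(6, 0) - u(F*6 + 6))*23)*25 = (((-1 + 0)**2 - 1*(-72))*23)*25 = (((-1)**2 + 72)*23)*25 = ((1 + 72)*23)*25 = (73*23)*25 = 1679*25 = 41975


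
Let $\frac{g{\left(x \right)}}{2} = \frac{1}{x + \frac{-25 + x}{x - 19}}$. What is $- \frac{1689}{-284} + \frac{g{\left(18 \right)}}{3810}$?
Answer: $\frac{80438909}{13525500} \approx 5.9472$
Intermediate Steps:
$g{\left(x \right)} = \frac{2}{x + \frac{-25 + x}{-19 + x}}$ ($g{\left(x \right)} = \frac{2}{x + \frac{-25 + x}{x - 19}} = \frac{2}{x + \frac{-25 + x}{-19 + x}}$)
$- \frac{1689}{-284} + \frac{g{\left(18 \right)}}{3810} = - \frac{1689}{-284} + \frac{2 \frac{1}{25 - 18^{2} + 18 \cdot 18} \left(19 - 18\right)}{3810} = \left(-1689\right) \left(- \frac{1}{284}\right) + \frac{2 \left(19 - 18\right)}{25 - 324 + 324} \cdot \frac{1}{3810} = \frac{1689}{284} + 2 \frac{1}{25 - 324 + 324} \cdot 1 \cdot \frac{1}{3810} = \frac{1689}{284} + 2 \cdot \frac{1}{25} \cdot 1 \cdot \frac{1}{3810} = \frac{1689}{284} + \frac{2}{25} \cdot \frac{1}{3810} = \frac{1689}{284} + \frac{1}{47625} = \frac{80438909}{13525500}$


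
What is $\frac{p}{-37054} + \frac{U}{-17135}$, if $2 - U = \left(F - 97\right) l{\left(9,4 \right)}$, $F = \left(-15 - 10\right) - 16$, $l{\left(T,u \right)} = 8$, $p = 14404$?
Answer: $- \frac{143897132}{317460145} \approx -0.45328$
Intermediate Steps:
$F = -41$ ($F = -25 - 16 = -41$)
$U = 1106$ ($U = 2 - \left(-41 - 97\right) 8 = 2 - \left(-138\right) 8 = 2 - -1104 = 2 + 1104 = 1106$)
$\frac{p}{-37054} + \frac{U}{-17135} = \frac{14404}{-37054} + \frac{1106}{-17135} = 14404 \left(- \frac{1}{37054}\right) + 1106 \left(- \frac{1}{17135}\right) = - \frac{7202}{18527} - \frac{1106}{17135} = - \frac{143897132}{317460145}$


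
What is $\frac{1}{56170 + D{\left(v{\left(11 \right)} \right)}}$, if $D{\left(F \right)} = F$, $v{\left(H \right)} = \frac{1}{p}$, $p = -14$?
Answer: $\frac{14}{786379} \approx 1.7803 \cdot 10^{-5}$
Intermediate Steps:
$v{\left(H \right)} = - \frac{1}{14}$ ($v{\left(H \right)} = \frac{1}{-14} = - \frac{1}{14}$)
$\frac{1}{56170 + D{\left(v{\left(11 \right)} \right)}} = \frac{1}{56170 - \frac{1}{14}} = \frac{1}{\frac{786379}{14}} = \frac{14}{786379}$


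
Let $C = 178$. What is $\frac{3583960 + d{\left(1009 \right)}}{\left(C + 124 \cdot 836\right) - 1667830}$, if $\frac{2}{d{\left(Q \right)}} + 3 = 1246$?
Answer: $- \frac{2227431141}{972018542} \approx -2.2916$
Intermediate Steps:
$d{\left(Q \right)} = \frac{2}{1243}$ ($d{\left(Q \right)} = \frac{2}{-3 + 1246} = \frac{2}{1243}$)
$\frac{3583960 + d{\left(1009 \right)}}{\left(C + 124 \cdot 836\right) - 1667830} = \frac{3583960 + \frac{2}{1243}}{\left(178 + 124 \cdot 836\right) - 1667830} = \frac{4454862282}{1243 \left(\left(178 + 103664\right) - 1667830\right)} = \frac{4454862282}{1243 \left(103842 - 1667830\right)} = \frac{4454862282}{1243 \left(-1563988\right)} = \frac{4454862282}{1243} \left(- \frac{1}{1563988}\right) = - \frac{2227431141}{972018542}$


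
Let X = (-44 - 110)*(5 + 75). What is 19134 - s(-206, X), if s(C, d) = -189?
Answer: 19323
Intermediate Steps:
X = -12320 (X = -154*80 = -12320)
19134 - s(-206, X) = 19134 - 1*(-189) = 19134 + 189 = 19323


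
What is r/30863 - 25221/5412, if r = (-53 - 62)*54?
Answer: -270668081/55676852 ≈ -4.8614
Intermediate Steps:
r = -6210 (r = -115*54 = -6210)
r/30863 - 25221/5412 = -6210/30863 - 25221/5412 = -6210*1/30863 - 25221*1/5412 = -6210/30863 - 8407/1804 = -270668081/55676852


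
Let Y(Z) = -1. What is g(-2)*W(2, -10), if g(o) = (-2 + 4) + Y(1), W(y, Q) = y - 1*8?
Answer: -6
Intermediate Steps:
W(y, Q) = -8 + y (W(y, Q) = y - 8 = -8 + y)
g(o) = 1 (g(o) = (-2 + 4) - 1 = 2 - 1 = 1)
g(-2)*W(2, -10) = 1*(-8 + 2) = 1*(-6) = -6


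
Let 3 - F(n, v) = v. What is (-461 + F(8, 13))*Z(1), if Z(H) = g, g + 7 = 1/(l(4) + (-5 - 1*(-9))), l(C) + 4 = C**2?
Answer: 52281/16 ≈ 3267.6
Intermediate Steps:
F(n, v) = 3 - v
l(C) = -4 + C**2
g = -111/16 (g = -7 + 1/((-4 + 4**2) + (-5 - 1*(-9))) = -7 + 1/((-4 + 16) + (-5 + 9)) = -7 + 1/(12 + 4) = -7 + 1/16 = -111/16 ≈ -6.9375)
Z(H) = -111/16
(-461 + F(8, 13))*Z(1) = (-461 + (3 - 1*13))*(-111/16) = (-461 + (3 - 13))*(-111/16) = (-461 - 10)*(-111/16) = -471*(-111/16) = 52281/16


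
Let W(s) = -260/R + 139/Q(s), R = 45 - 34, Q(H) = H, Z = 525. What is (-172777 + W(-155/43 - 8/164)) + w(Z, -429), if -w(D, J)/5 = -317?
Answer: -12133494679/70851 ≈ -1.7125e+5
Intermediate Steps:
w(D, J) = 1585 (w(D, J) = -5*(-317) = 1585)
R = 11
W(s) = -260/11 + 139/s
(-172777 + W(-155/43 - 8/164)) + w(Z, -429) = (-172777 + (-260/11 + 139/(-155/43 - 8/164))) + 1585 = (-172777 + (-260/11 + 139/(-155*1/43 - 8*1/164))) + 1585 = (-172777 + (-260/11 + 139/(-155/43 - 2/41))) + 1585 = (-172777 + (-260/11 + 139/(-6441/1763))) + 1585 = (-172777 + (-260/11 + 139*(-1763/6441))) + 1585 = (-172777 + (-260/11 - 245057/6441)) + 1585 = (-172777 - 4370287/70851) + 1585 = -12245793514/70851 + 1585 = -12133494679/70851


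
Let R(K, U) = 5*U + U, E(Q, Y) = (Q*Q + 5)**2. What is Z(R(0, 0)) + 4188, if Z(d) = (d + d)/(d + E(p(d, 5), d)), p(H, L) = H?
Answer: 4188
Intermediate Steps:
E(Q, Y) = (5 + Q**2)**2 (E(Q, Y) = (Q**2 + 5)**2 = (5 + Q**2)**2)
R(K, U) = 6*U
Z(d) = 2*d/(d + (5 + d**2)**2) (Z(d) = (d + d)/(d + (5 + d**2)**2) = (2*d)/(d + (5 + d**2)**2) = 2*d/(d + (5 + d**2)**2))
Z(R(0, 0)) + 4188 = 2*(6*0)/(6*0 + (5 + (6*0)**2)**2) + 4188 = 2*0/(0 + (5 + 0**2)**2) + 4188 = 2*0/(0 + (5 + 0)**2) + 4188 = 2*0/(0 + 5**2) + 4188 = 2*0/(0 + 25) + 4188 = 2*0/25 + 4188 = 2*0*(1/25) + 4188 = 0 + 4188 = 4188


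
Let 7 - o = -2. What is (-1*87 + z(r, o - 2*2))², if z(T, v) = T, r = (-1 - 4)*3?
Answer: 10404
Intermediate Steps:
o = 9 (o = 7 - 1*(-2) = 7 + 2 = 9)
r = -15 (r = -5*3 = -15)
(-1*87 + z(r, o - 2*2))² = (-1*87 - 15)² = (-87 - 15)² = (-102)² = 10404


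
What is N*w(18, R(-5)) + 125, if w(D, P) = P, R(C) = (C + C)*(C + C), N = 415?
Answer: 41625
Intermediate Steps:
R(C) = 4*C² (R(C) = (2*C)*(2*C) = 4*C²)
N*w(18, R(-5)) + 125 = 415*(4*(-5)²) + 125 = 415*(4*25) + 125 = 415*100 + 125 = 41500 + 125 = 41625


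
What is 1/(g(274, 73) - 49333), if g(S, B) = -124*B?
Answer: -1/58385 ≈ -1.7128e-5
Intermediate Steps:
1/(g(274, 73) - 49333) = 1/(-124*73 - 49333) = 1/(-9052 - 49333) = 1/(-58385) = -1/58385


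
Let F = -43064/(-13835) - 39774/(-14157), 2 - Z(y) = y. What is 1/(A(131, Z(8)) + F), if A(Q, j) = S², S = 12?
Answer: 65287365/9788024006 ≈ 0.0066701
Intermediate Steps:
Z(y) = 2 - y
A(Q, j) = 144 (A(Q, j) = 12² = 144)
F = 386643446/65287365 (F = -43064*(-1/13835) - 39774*(-1/14157) = 43064/13835 + 13258/4719 = 386643446/65287365 ≈ 5.9222)
1/(A(131, Z(8)) + F) = 1/(144 + 386643446/65287365) = 1/(9788024006/65287365) = 65287365/9788024006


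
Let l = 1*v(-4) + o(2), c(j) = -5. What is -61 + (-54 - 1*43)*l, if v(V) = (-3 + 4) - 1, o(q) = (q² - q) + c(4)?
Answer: 230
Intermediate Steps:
o(q) = -5 + q² - q (o(q) = (q² - q) - 5 = -5 + q² - q)
v(V) = 0 (v(V) = 1 - 1 = 0)
l = -3 (l = 1*0 + (-5 + 2² - 1*2) = 0 + (-5 + 4 - 2) = 0 - 3 = -3)
-61 + (-54 - 1*43)*l = -61 + (-54 - 1*43)*(-3) = -61 + (-54 - 43)*(-3) = -61 - 97*(-3) = -61 + 291 = 230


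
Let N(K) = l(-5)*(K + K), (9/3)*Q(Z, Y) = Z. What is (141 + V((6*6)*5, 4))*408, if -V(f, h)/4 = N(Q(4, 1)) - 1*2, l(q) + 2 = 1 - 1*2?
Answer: 73848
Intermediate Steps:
l(q) = -3 (l(q) = -2 + (1 - 1*2) = -2 + (1 - 2) = -2 - 1 = -3)
Q(Z, Y) = Z/3
N(K) = -6*K (N(K) = -3*(K + K) = -6*K)
V(f, h) = 40 (V(f, h) = -4*(-2*4 - 1*2) = -4*(-6*4/3 - 2) = -4*(-8 - 2) = -4*(-10) = 40)
(141 + V((6*6)*5, 4))*408 = (141 + 40)*408 = 181*408 = 73848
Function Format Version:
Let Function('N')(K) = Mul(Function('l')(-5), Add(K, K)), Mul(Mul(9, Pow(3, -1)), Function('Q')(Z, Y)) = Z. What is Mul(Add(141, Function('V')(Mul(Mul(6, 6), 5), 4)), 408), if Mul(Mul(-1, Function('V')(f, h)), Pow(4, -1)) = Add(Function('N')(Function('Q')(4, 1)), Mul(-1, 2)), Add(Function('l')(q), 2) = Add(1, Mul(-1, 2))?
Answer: 73848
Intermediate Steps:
Function('l')(q) = -3 (Function('l')(q) = Add(-2, Add(1, Mul(-1, 2))) = Add(-2, Add(1, -2)) = Add(-2, -1) = -3)
Function('Q')(Z, Y) = Mul(Rational(1, 3), Z)
Function('N')(K) = Mul(-6, K) (Function('N')(K) = Mul(-3, Add(K, K)) = Mul(-3, Mul(2, K)) = Mul(-6, K))
Function('V')(f, h) = 40 (Function('V')(f, h) = Mul(-4, Add(Mul(-6, Mul(Rational(1, 3), 4)), Mul(-1, 2))) = Mul(-4, Add(Mul(-6, Rational(4, 3)), -2)) = Mul(-4, Add(-8, -2)) = Mul(-4, -10) = 40)
Mul(Add(141, Function('V')(Mul(Mul(6, 6), 5), 4)), 408) = Mul(Add(141, 40), 408) = Mul(181, 408) = 73848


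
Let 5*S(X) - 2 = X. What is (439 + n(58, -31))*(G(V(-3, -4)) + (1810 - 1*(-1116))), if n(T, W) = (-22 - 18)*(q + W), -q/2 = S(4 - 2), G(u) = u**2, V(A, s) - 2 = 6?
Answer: 5211570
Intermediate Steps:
V(A, s) = 8 (V(A, s) = 2 + 6 = 8)
S(X) = 2/5 + X/5
q = -8/5 (q = -2*(2/5 + (4 - 2)/5) = -2*(2/5 + (1/5)*2) = -2*(2/5 + 2/5) = -2*4/5 = -8/5 ≈ -1.6000)
n(T, W) = 64 - 40*W (n(T, W) = (-22 - 18)*(-8/5 + W) = -40*(-8/5 + W) = 64 - 40*W)
(439 + n(58, -31))*(G(V(-3, -4)) + (1810 - 1*(-1116))) = (439 + (64 - 40*(-31)))*(8**2 + (1810 - 1*(-1116))) = (439 + (64 + 1240))*(64 + (1810 + 1116)) = (439 + 1304)*(64 + 2926) = 1743*2990 = 5211570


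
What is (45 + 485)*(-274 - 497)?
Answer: -408630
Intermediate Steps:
(45 + 485)*(-274 - 497) = 530*(-771) = -408630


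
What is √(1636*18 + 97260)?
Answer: 2*√31677 ≈ 355.96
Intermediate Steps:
√(1636*18 + 97260) = √(29448 + 97260) = √126708 = 2*√31677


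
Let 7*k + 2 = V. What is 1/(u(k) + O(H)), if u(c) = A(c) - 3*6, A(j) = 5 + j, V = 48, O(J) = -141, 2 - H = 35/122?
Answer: -7/1032 ≈ -0.0067829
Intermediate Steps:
H = 209/122 (H = 2 - 35/122 = 209/122 ≈ 1.7131)
k = 46/7 (k = -2/7 + (1/7)*48 = -2/7 + 48/7 = 46/7 ≈ 6.5714)
u(c) = -13 + c (u(c) = (5 + c) - 3*6 = (5 + c) - 1*18 = (5 + c) - 18 = -13 + c)
1/(u(k) + O(H)) = 1/((-13 + 46/7) - 141) = 1/(-45/7 - 141) = 1/(-1032/7) = -7/1032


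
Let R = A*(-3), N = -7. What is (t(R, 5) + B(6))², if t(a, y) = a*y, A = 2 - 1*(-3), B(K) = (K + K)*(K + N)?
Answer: 7569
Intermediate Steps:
B(K) = 2*K*(-7 + K) (B(K) = (K + K)*(K - 7) = (2*K)*(-7 + K) = 2*K*(-7 + K))
A = 5 (A = 2 + 3 = 5)
R = -15 (R = 5*(-3) = -15)
(t(R, 5) + B(6))² = (-15*5 + 2*6*(-7 + 6))² = (-75 + 2*6*(-1))² = (-75 - 12)² = (-87)² = 7569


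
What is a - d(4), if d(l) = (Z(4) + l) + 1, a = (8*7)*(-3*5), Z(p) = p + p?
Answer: -853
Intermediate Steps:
Z(p) = 2*p
a = -840 (a = 56*(-15) = -840)
d(l) = 9 + l (d(l) = (2*4 + l) + 1 = (8 + l) + 1 = 9 + l)
a - d(4) = -840 - (9 + 4) = -840 - 1*13 = -840 - 13 = -853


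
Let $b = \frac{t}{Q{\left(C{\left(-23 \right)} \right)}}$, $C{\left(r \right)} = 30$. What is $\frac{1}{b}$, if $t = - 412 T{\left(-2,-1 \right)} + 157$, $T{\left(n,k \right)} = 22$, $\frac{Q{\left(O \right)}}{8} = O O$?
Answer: $- \frac{2400}{2969} \approx -0.80835$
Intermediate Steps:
$Q{\left(O \right)} = 8 O^{2}$ ($Q{\left(O \right)} = 8 O O = 8 O^{2}$)
$t = -8907$ ($t = \left(-412\right) 22 + 157 = -9064 + 157 = -8907$)
$b = - \frac{2969}{2400}$ ($b = - \frac{8907}{8 \cdot 30^{2}} = - \frac{8907}{8 \cdot 900} = - \frac{8907}{7200} = \left(-8907\right) \frac{1}{7200} = - \frac{2969}{2400} \approx -1.2371$)
$\frac{1}{b} = \frac{1}{- \frac{2969}{2400}} = - \frac{2400}{2969}$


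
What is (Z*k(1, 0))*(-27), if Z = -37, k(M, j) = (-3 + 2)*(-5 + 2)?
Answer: 2997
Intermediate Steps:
k(M, j) = 3 (k(M, j) = -1*(-3) = 3)
(Z*k(1, 0))*(-27) = -37*3*(-27) = -111*(-27) = 2997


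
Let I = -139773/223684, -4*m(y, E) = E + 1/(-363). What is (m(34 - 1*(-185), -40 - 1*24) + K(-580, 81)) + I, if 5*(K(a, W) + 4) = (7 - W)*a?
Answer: 348960620177/40598646 ≈ 8595.4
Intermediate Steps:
K(a, W) = -4 + a*(7 - W)/5 (K(a, W) = -4 + ((7 - W)*a)/5 = -4 + (a*(7 - W))/5 = -4 + a*(7 - W)/5)
m(y, E) = 1/1452 - E/4 (m(y, E) = -(E + 1/(-363))/4 = -(E - 1/363)/4 = -(-1/363 + E)/4 = 1/1452 - E/4)
I = -139773/223684 (I = -139773*1/223684 = -139773/223684 ≈ -0.62487)
(m(34 - 1*(-185), -40 - 1*24) + K(-580, 81)) + I = ((1/1452 - (-40 - 1*24)/4) + (-4 + (7/5)*(-580) - 1/5*81*(-580))) - 139773/223684 = ((1/1452 - (-40 - 24)/4) + (-4 - 812 + 9396)) - 139773/223684 = ((1/1452 - 1/4*(-64)) + 8580) - 139773/223684 = ((1/1452 + 16) + 8580) - 139773/223684 = (23233/1452 + 8580) - 139773/223684 = 12481393/1452 - 139773/223684 = 348960620177/40598646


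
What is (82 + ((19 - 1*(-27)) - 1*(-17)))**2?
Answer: 21025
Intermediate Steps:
(82 + ((19 - 1*(-27)) - 1*(-17)))**2 = (82 + ((19 + 27) + 17))**2 = (82 + (46 + 17))**2 = (82 + 63)**2 = 145**2 = 21025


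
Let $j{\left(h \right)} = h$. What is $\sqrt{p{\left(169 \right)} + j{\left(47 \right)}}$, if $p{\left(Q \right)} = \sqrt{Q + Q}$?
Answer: $\sqrt{47 + 13 \sqrt{2}} \approx 8.0861$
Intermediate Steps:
$p{\left(Q \right)} = \sqrt{2} \sqrt{Q}$ ($p{\left(Q \right)} = \sqrt{2 Q} = \sqrt{2} \sqrt{Q}$)
$\sqrt{p{\left(169 \right)} + j{\left(47 \right)}} = \sqrt{\sqrt{2} \sqrt{169} + 47} = \sqrt{\sqrt{2} \cdot 13 + 47} = \sqrt{13 \sqrt{2} + 47} = \sqrt{47 + 13 \sqrt{2}}$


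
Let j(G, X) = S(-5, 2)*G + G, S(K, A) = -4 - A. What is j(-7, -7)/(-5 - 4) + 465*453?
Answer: 1895770/9 ≈ 2.1064e+5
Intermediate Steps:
j(G, X) = -5*G (j(G, X) = (-4 - 1*2)*G + G = (-4 - 2)*G + G = -6*G + G = -5*G)
j(-7, -7)/(-5 - 4) + 465*453 = (-5*(-7))/(-5 - 4) + 465*453 = 35/(-9) + 210645 = -⅑*35 + 210645 = -35/9 + 210645 = 1895770/9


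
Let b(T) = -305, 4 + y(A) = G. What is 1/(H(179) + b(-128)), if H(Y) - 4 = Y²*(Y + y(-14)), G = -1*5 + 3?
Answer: 1/5542792 ≈ 1.8041e-7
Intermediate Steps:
G = -2 (G = -5 + 3 = -2)
y(A) = -6 (y(A) = -4 - 2 = -6)
H(Y) = 4 + Y²*(-6 + Y) (H(Y) = 4 + Y²*(Y - 6) = 4 + Y²*(-6 + Y))
1/(H(179) + b(-128)) = 1/((4 + 179³ - 6*179²) - 305) = 1/((4 + 5735339 - 6*32041) - 305) = 1/((4 + 5735339 - 192246) - 305) = 1/(5543097 - 305) = 1/5542792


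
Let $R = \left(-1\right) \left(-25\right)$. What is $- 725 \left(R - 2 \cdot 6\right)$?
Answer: $-9425$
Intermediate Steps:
$R = 25$
$- 725 \left(R - 2 \cdot 6\right) = - 725 \left(25 - 2 \cdot 6\right) = - 725 \left(25 - 12\right) = \left(-725\right) 13 = -9425$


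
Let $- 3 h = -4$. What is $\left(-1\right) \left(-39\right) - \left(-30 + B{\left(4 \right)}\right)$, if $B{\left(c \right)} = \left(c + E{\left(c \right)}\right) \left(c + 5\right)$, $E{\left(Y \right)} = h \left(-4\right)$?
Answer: $81$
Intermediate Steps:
$h = \frac{4}{3}$ ($h = \left(- \frac{1}{3}\right) \left(-4\right) = \frac{4}{3} \approx 1.3333$)
$E{\left(Y \right)} = - \frac{16}{3}$ ($E{\left(Y \right)} = \frac{4}{3} \left(-4\right) = - \frac{16}{3}$)
$B{\left(c \right)} = \left(5 + c\right) \left(- \frac{16}{3} + c\right)$ ($B{\left(c \right)} = \left(c - \frac{16}{3}\right) \left(c + 5\right) = \left(- \frac{16}{3} + c\right) \left(5 + c\right) = \left(5 + c\right) \left(- \frac{16}{3} + c\right)$)
$\left(-1\right) \left(-39\right) - \left(-30 + B{\left(4 \right)}\right) = \left(-1\right) \left(-39\right) + \left(30 - \left(- \frac{80}{3} + 4^{2} - \frac{4}{3}\right)\right) = 39 + \left(30 - \left(- \frac{80}{3} + 16 - \frac{4}{3}\right)\right) = 39 + \left(30 - -12\right) = 39 + \left(30 + 12\right) = 39 + 42 = 81$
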